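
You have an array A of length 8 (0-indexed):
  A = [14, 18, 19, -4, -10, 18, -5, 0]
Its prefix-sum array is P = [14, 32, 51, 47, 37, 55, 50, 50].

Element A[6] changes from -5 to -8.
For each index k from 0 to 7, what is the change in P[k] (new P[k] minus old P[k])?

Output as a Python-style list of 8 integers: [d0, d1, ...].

Element change: A[6] -5 -> -8, delta = -3
For k < 6: P[k] unchanged, delta_P[k] = 0
For k >= 6: P[k] shifts by exactly -3
Delta array: [0, 0, 0, 0, 0, 0, -3, -3]

Answer: [0, 0, 0, 0, 0, 0, -3, -3]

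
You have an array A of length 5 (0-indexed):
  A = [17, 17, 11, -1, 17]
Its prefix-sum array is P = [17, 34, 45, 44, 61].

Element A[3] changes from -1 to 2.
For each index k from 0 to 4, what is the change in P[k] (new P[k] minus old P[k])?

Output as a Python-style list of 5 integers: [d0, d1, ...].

Answer: [0, 0, 0, 3, 3]

Derivation:
Element change: A[3] -1 -> 2, delta = 3
For k < 3: P[k] unchanged, delta_P[k] = 0
For k >= 3: P[k] shifts by exactly 3
Delta array: [0, 0, 0, 3, 3]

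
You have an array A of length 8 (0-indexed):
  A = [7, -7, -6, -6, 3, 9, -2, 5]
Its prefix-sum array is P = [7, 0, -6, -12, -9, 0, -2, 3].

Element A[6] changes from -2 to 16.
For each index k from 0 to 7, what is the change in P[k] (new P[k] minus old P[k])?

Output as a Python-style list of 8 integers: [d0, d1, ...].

Element change: A[6] -2 -> 16, delta = 18
For k < 6: P[k] unchanged, delta_P[k] = 0
For k >= 6: P[k] shifts by exactly 18
Delta array: [0, 0, 0, 0, 0, 0, 18, 18]

Answer: [0, 0, 0, 0, 0, 0, 18, 18]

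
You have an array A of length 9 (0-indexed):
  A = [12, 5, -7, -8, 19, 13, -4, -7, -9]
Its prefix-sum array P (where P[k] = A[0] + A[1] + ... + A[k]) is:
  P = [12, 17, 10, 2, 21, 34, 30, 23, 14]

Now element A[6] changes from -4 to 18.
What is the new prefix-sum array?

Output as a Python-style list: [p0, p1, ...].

Answer: [12, 17, 10, 2, 21, 34, 52, 45, 36]

Derivation:
Change: A[6] -4 -> 18, delta = 22
P[k] for k < 6: unchanged (A[6] not included)
P[k] for k >= 6: shift by delta = 22
  P[0] = 12 + 0 = 12
  P[1] = 17 + 0 = 17
  P[2] = 10 + 0 = 10
  P[3] = 2 + 0 = 2
  P[4] = 21 + 0 = 21
  P[5] = 34 + 0 = 34
  P[6] = 30 + 22 = 52
  P[7] = 23 + 22 = 45
  P[8] = 14 + 22 = 36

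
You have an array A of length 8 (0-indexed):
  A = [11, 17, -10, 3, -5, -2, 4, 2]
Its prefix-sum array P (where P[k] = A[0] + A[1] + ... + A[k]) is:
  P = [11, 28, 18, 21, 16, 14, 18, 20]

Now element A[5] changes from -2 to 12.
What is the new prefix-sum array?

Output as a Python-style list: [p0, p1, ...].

Change: A[5] -2 -> 12, delta = 14
P[k] for k < 5: unchanged (A[5] not included)
P[k] for k >= 5: shift by delta = 14
  P[0] = 11 + 0 = 11
  P[1] = 28 + 0 = 28
  P[2] = 18 + 0 = 18
  P[3] = 21 + 0 = 21
  P[4] = 16 + 0 = 16
  P[5] = 14 + 14 = 28
  P[6] = 18 + 14 = 32
  P[7] = 20 + 14 = 34

Answer: [11, 28, 18, 21, 16, 28, 32, 34]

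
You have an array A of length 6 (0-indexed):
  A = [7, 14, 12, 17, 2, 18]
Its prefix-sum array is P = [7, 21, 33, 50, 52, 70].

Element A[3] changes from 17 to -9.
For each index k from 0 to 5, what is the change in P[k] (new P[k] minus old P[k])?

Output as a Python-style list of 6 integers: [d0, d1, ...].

Element change: A[3] 17 -> -9, delta = -26
For k < 3: P[k] unchanged, delta_P[k] = 0
For k >= 3: P[k] shifts by exactly -26
Delta array: [0, 0, 0, -26, -26, -26]

Answer: [0, 0, 0, -26, -26, -26]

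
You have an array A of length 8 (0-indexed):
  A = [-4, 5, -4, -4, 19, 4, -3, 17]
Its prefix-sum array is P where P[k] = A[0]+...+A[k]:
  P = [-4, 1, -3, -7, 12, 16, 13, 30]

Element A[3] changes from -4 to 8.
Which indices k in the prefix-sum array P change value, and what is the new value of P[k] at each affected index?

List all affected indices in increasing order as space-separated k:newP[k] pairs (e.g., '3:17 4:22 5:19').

Answer: 3:5 4:24 5:28 6:25 7:42

Derivation:
P[k] = A[0] + ... + A[k]
P[k] includes A[3] iff k >= 3
Affected indices: 3, 4, ..., 7; delta = 12
  P[3]: -7 + 12 = 5
  P[4]: 12 + 12 = 24
  P[5]: 16 + 12 = 28
  P[6]: 13 + 12 = 25
  P[7]: 30 + 12 = 42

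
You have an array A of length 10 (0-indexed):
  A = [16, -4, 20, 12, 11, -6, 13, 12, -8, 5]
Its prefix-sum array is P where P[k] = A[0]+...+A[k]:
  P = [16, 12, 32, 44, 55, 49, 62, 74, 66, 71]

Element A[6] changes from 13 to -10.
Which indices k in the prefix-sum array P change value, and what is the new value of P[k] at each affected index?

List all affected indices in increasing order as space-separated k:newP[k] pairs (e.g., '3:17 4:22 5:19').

P[k] = A[0] + ... + A[k]
P[k] includes A[6] iff k >= 6
Affected indices: 6, 7, ..., 9; delta = -23
  P[6]: 62 + -23 = 39
  P[7]: 74 + -23 = 51
  P[8]: 66 + -23 = 43
  P[9]: 71 + -23 = 48

Answer: 6:39 7:51 8:43 9:48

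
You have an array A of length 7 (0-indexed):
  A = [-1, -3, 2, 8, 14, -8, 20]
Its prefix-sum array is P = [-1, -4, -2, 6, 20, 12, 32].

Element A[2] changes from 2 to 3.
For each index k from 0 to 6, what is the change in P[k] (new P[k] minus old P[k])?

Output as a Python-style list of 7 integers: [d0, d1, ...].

Answer: [0, 0, 1, 1, 1, 1, 1]

Derivation:
Element change: A[2] 2 -> 3, delta = 1
For k < 2: P[k] unchanged, delta_P[k] = 0
For k >= 2: P[k] shifts by exactly 1
Delta array: [0, 0, 1, 1, 1, 1, 1]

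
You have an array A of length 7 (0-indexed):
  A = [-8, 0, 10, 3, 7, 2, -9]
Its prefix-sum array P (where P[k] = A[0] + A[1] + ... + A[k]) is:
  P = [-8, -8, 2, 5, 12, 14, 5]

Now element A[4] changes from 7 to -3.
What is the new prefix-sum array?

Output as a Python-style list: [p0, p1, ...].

Answer: [-8, -8, 2, 5, 2, 4, -5]

Derivation:
Change: A[4] 7 -> -3, delta = -10
P[k] for k < 4: unchanged (A[4] not included)
P[k] for k >= 4: shift by delta = -10
  P[0] = -8 + 0 = -8
  P[1] = -8 + 0 = -8
  P[2] = 2 + 0 = 2
  P[3] = 5 + 0 = 5
  P[4] = 12 + -10 = 2
  P[5] = 14 + -10 = 4
  P[6] = 5 + -10 = -5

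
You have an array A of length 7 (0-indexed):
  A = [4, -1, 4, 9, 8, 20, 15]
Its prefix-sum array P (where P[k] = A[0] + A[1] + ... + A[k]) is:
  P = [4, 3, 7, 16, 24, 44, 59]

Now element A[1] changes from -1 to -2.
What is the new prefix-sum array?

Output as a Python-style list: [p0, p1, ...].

Answer: [4, 2, 6, 15, 23, 43, 58]

Derivation:
Change: A[1] -1 -> -2, delta = -1
P[k] for k < 1: unchanged (A[1] not included)
P[k] for k >= 1: shift by delta = -1
  P[0] = 4 + 0 = 4
  P[1] = 3 + -1 = 2
  P[2] = 7 + -1 = 6
  P[3] = 16 + -1 = 15
  P[4] = 24 + -1 = 23
  P[5] = 44 + -1 = 43
  P[6] = 59 + -1 = 58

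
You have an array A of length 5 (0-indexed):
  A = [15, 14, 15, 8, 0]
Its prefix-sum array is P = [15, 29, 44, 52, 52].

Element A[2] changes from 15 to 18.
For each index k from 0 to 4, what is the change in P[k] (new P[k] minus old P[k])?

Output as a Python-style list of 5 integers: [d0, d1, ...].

Element change: A[2] 15 -> 18, delta = 3
For k < 2: P[k] unchanged, delta_P[k] = 0
For k >= 2: P[k] shifts by exactly 3
Delta array: [0, 0, 3, 3, 3]

Answer: [0, 0, 3, 3, 3]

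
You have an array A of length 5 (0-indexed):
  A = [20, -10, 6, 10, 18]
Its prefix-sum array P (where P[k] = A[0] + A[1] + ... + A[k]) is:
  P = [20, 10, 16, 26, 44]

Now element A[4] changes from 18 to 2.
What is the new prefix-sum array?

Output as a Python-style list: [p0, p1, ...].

Answer: [20, 10, 16, 26, 28]

Derivation:
Change: A[4] 18 -> 2, delta = -16
P[k] for k < 4: unchanged (A[4] not included)
P[k] for k >= 4: shift by delta = -16
  P[0] = 20 + 0 = 20
  P[1] = 10 + 0 = 10
  P[2] = 16 + 0 = 16
  P[3] = 26 + 0 = 26
  P[4] = 44 + -16 = 28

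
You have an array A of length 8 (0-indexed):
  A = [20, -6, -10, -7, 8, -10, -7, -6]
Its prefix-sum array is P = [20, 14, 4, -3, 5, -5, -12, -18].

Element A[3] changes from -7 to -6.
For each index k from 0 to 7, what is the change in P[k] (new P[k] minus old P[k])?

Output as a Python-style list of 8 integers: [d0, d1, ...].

Answer: [0, 0, 0, 1, 1, 1, 1, 1]

Derivation:
Element change: A[3] -7 -> -6, delta = 1
For k < 3: P[k] unchanged, delta_P[k] = 0
For k >= 3: P[k] shifts by exactly 1
Delta array: [0, 0, 0, 1, 1, 1, 1, 1]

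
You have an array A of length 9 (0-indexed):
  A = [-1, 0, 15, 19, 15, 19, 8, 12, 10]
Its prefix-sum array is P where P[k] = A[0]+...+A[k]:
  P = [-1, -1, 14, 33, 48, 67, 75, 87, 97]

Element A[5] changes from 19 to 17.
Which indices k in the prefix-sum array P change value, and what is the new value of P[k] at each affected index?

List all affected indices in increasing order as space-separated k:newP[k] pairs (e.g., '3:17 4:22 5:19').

P[k] = A[0] + ... + A[k]
P[k] includes A[5] iff k >= 5
Affected indices: 5, 6, ..., 8; delta = -2
  P[5]: 67 + -2 = 65
  P[6]: 75 + -2 = 73
  P[7]: 87 + -2 = 85
  P[8]: 97 + -2 = 95

Answer: 5:65 6:73 7:85 8:95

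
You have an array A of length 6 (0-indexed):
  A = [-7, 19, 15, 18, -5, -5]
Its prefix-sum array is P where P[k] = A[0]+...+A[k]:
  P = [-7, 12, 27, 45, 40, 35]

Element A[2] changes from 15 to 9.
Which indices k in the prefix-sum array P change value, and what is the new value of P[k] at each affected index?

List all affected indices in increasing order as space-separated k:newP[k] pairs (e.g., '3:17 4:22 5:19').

Answer: 2:21 3:39 4:34 5:29

Derivation:
P[k] = A[0] + ... + A[k]
P[k] includes A[2] iff k >= 2
Affected indices: 2, 3, ..., 5; delta = -6
  P[2]: 27 + -6 = 21
  P[3]: 45 + -6 = 39
  P[4]: 40 + -6 = 34
  P[5]: 35 + -6 = 29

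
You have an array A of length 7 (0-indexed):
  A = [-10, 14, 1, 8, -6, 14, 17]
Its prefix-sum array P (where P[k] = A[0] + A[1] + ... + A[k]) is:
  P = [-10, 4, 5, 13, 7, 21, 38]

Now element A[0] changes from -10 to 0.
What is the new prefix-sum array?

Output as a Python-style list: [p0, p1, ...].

Answer: [0, 14, 15, 23, 17, 31, 48]

Derivation:
Change: A[0] -10 -> 0, delta = 10
P[k] for k < 0: unchanged (A[0] not included)
P[k] for k >= 0: shift by delta = 10
  P[0] = -10 + 10 = 0
  P[1] = 4 + 10 = 14
  P[2] = 5 + 10 = 15
  P[3] = 13 + 10 = 23
  P[4] = 7 + 10 = 17
  P[5] = 21 + 10 = 31
  P[6] = 38 + 10 = 48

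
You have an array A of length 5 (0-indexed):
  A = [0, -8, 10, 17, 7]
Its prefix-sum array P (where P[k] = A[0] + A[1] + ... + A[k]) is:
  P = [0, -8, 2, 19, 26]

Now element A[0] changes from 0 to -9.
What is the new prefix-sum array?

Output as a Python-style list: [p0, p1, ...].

Change: A[0] 0 -> -9, delta = -9
P[k] for k < 0: unchanged (A[0] not included)
P[k] for k >= 0: shift by delta = -9
  P[0] = 0 + -9 = -9
  P[1] = -8 + -9 = -17
  P[2] = 2 + -9 = -7
  P[3] = 19 + -9 = 10
  P[4] = 26 + -9 = 17

Answer: [-9, -17, -7, 10, 17]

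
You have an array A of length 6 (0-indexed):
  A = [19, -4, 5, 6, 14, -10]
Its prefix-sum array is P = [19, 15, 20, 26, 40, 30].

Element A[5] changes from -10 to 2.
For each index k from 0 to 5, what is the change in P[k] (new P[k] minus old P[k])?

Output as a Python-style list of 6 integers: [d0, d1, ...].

Answer: [0, 0, 0, 0, 0, 12]

Derivation:
Element change: A[5] -10 -> 2, delta = 12
For k < 5: P[k] unchanged, delta_P[k] = 0
For k >= 5: P[k] shifts by exactly 12
Delta array: [0, 0, 0, 0, 0, 12]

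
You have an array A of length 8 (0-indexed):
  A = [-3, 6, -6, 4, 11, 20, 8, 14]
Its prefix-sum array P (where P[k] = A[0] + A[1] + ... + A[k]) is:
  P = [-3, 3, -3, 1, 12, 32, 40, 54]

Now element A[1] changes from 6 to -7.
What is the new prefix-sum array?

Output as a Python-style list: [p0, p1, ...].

Answer: [-3, -10, -16, -12, -1, 19, 27, 41]

Derivation:
Change: A[1] 6 -> -7, delta = -13
P[k] for k < 1: unchanged (A[1] not included)
P[k] for k >= 1: shift by delta = -13
  P[0] = -3 + 0 = -3
  P[1] = 3 + -13 = -10
  P[2] = -3 + -13 = -16
  P[3] = 1 + -13 = -12
  P[4] = 12 + -13 = -1
  P[5] = 32 + -13 = 19
  P[6] = 40 + -13 = 27
  P[7] = 54 + -13 = 41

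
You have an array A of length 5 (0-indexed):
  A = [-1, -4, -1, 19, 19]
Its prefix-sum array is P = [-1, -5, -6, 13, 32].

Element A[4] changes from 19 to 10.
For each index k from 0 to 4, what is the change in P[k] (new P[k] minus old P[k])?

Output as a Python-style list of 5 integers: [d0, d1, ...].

Element change: A[4] 19 -> 10, delta = -9
For k < 4: P[k] unchanged, delta_P[k] = 0
For k >= 4: P[k] shifts by exactly -9
Delta array: [0, 0, 0, 0, -9]

Answer: [0, 0, 0, 0, -9]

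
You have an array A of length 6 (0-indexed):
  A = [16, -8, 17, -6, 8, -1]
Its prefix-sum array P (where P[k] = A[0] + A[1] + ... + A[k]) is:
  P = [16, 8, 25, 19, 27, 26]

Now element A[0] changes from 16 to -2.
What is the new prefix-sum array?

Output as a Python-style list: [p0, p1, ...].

Change: A[0] 16 -> -2, delta = -18
P[k] for k < 0: unchanged (A[0] not included)
P[k] for k >= 0: shift by delta = -18
  P[0] = 16 + -18 = -2
  P[1] = 8 + -18 = -10
  P[2] = 25 + -18 = 7
  P[3] = 19 + -18 = 1
  P[4] = 27 + -18 = 9
  P[5] = 26 + -18 = 8

Answer: [-2, -10, 7, 1, 9, 8]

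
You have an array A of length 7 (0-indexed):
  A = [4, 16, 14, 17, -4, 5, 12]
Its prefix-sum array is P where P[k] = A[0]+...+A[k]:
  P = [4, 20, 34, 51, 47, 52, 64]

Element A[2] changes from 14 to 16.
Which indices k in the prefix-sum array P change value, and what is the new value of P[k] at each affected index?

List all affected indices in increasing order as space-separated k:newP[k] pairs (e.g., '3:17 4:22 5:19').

P[k] = A[0] + ... + A[k]
P[k] includes A[2] iff k >= 2
Affected indices: 2, 3, ..., 6; delta = 2
  P[2]: 34 + 2 = 36
  P[3]: 51 + 2 = 53
  P[4]: 47 + 2 = 49
  P[5]: 52 + 2 = 54
  P[6]: 64 + 2 = 66

Answer: 2:36 3:53 4:49 5:54 6:66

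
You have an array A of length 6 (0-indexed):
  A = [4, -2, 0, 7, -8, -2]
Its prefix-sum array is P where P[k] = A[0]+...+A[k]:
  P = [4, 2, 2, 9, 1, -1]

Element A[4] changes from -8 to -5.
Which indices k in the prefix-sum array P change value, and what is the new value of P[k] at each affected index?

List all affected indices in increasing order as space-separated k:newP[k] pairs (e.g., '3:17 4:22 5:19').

Answer: 4:4 5:2

Derivation:
P[k] = A[0] + ... + A[k]
P[k] includes A[4] iff k >= 4
Affected indices: 4, 5, ..., 5; delta = 3
  P[4]: 1 + 3 = 4
  P[5]: -1 + 3 = 2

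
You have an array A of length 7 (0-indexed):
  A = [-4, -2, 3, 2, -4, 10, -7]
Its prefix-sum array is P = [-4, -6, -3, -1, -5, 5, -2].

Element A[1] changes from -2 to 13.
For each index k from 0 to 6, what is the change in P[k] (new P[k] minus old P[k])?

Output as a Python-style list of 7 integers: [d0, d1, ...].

Element change: A[1] -2 -> 13, delta = 15
For k < 1: P[k] unchanged, delta_P[k] = 0
For k >= 1: P[k] shifts by exactly 15
Delta array: [0, 15, 15, 15, 15, 15, 15]

Answer: [0, 15, 15, 15, 15, 15, 15]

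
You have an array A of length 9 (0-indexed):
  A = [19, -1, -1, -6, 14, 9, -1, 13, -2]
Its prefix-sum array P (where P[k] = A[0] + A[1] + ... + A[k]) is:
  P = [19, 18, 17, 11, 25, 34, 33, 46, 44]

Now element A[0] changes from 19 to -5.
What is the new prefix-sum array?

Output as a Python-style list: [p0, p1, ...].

Change: A[0] 19 -> -5, delta = -24
P[k] for k < 0: unchanged (A[0] not included)
P[k] for k >= 0: shift by delta = -24
  P[0] = 19 + -24 = -5
  P[1] = 18 + -24 = -6
  P[2] = 17 + -24 = -7
  P[3] = 11 + -24 = -13
  P[4] = 25 + -24 = 1
  P[5] = 34 + -24 = 10
  P[6] = 33 + -24 = 9
  P[7] = 46 + -24 = 22
  P[8] = 44 + -24 = 20

Answer: [-5, -6, -7, -13, 1, 10, 9, 22, 20]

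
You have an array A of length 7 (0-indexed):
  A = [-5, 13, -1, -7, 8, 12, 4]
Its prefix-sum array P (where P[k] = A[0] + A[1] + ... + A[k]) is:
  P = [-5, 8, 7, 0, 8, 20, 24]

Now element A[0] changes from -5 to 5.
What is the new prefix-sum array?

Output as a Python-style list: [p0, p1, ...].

Change: A[0] -5 -> 5, delta = 10
P[k] for k < 0: unchanged (A[0] not included)
P[k] for k >= 0: shift by delta = 10
  P[0] = -5 + 10 = 5
  P[1] = 8 + 10 = 18
  P[2] = 7 + 10 = 17
  P[3] = 0 + 10 = 10
  P[4] = 8 + 10 = 18
  P[5] = 20 + 10 = 30
  P[6] = 24 + 10 = 34

Answer: [5, 18, 17, 10, 18, 30, 34]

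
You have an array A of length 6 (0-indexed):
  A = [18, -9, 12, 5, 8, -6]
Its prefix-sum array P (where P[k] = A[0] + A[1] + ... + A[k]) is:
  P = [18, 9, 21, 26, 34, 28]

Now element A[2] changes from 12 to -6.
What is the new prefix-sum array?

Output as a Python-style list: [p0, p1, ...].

Change: A[2] 12 -> -6, delta = -18
P[k] for k < 2: unchanged (A[2] not included)
P[k] for k >= 2: shift by delta = -18
  P[0] = 18 + 0 = 18
  P[1] = 9 + 0 = 9
  P[2] = 21 + -18 = 3
  P[3] = 26 + -18 = 8
  P[4] = 34 + -18 = 16
  P[5] = 28 + -18 = 10

Answer: [18, 9, 3, 8, 16, 10]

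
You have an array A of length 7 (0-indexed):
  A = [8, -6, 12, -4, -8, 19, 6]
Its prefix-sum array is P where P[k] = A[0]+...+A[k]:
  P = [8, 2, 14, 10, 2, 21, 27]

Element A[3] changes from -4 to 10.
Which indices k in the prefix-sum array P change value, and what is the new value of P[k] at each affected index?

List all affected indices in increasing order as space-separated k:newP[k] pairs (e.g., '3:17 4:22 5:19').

Answer: 3:24 4:16 5:35 6:41

Derivation:
P[k] = A[0] + ... + A[k]
P[k] includes A[3] iff k >= 3
Affected indices: 3, 4, ..., 6; delta = 14
  P[3]: 10 + 14 = 24
  P[4]: 2 + 14 = 16
  P[5]: 21 + 14 = 35
  P[6]: 27 + 14 = 41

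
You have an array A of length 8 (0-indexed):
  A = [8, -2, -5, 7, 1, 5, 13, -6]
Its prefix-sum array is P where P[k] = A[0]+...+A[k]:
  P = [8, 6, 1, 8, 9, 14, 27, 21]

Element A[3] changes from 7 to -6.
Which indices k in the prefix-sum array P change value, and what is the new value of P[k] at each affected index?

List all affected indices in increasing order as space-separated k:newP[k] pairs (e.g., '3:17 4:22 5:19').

P[k] = A[0] + ... + A[k]
P[k] includes A[3] iff k >= 3
Affected indices: 3, 4, ..., 7; delta = -13
  P[3]: 8 + -13 = -5
  P[4]: 9 + -13 = -4
  P[5]: 14 + -13 = 1
  P[6]: 27 + -13 = 14
  P[7]: 21 + -13 = 8

Answer: 3:-5 4:-4 5:1 6:14 7:8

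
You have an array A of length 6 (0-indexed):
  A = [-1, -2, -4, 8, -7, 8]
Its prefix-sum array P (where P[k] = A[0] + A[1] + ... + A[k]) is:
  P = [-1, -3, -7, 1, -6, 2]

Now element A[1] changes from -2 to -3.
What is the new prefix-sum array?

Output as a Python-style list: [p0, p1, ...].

Answer: [-1, -4, -8, 0, -7, 1]

Derivation:
Change: A[1] -2 -> -3, delta = -1
P[k] for k < 1: unchanged (A[1] not included)
P[k] for k >= 1: shift by delta = -1
  P[0] = -1 + 0 = -1
  P[1] = -3 + -1 = -4
  P[2] = -7 + -1 = -8
  P[3] = 1 + -1 = 0
  P[4] = -6 + -1 = -7
  P[5] = 2 + -1 = 1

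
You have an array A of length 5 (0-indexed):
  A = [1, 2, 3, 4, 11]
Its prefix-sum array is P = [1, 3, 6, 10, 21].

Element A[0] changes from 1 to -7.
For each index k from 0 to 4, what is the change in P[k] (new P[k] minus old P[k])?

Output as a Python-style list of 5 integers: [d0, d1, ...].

Answer: [-8, -8, -8, -8, -8]

Derivation:
Element change: A[0] 1 -> -7, delta = -8
For k < 0: P[k] unchanged, delta_P[k] = 0
For k >= 0: P[k] shifts by exactly -8
Delta array: [-8, -8, -8, -8, -8]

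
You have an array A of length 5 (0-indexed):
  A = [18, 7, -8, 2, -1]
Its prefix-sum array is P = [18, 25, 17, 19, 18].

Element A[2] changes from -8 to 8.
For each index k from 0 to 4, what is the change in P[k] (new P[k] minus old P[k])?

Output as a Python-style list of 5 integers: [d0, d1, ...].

Answer: [0, 0, 16, 16, 16]

Derivation:
Element change: A[2] -8 -> 8, delta = 16
For k < 2: P[k] unchanged, delta_P[k] = 0
For k >= 2: P[k] shifts by exactly 16
Delta array: [0, 0, 16, 16, 16]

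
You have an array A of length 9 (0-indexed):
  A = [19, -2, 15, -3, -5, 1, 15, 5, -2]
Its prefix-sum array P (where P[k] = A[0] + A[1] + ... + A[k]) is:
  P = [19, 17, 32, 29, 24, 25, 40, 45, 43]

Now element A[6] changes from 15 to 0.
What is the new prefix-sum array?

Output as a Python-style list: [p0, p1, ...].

Change: A[6] 15 -> 0, delta = -15
P[k] for k < 6: unchanged (A[6] not included)
P[k] for k >= 6: shift by delta = -15
  P[0] = 19 + 0 = 19
  P[1] = 17 + 0 = 17
  P[2] = 32 + 0 = 32
  P[3] = 29 + 0 = 29
  P[4] = 24 + 0 = 24
  P[5] = 25 + 0 = 25
  P[6] = 40 + -15 = 25
  P[7] = 45 + -15 = 30
  P[8] = 43 + -15 = 28

Answer: [19, 17, 32, 29, 24, 25, 25, 30, 28]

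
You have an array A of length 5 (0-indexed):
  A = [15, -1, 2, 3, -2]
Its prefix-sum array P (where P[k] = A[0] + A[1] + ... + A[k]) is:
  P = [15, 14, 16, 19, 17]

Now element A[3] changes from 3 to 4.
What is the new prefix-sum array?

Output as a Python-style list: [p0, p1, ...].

Answer: [15, 14, 16, 20, 18]

Derivation:
Change: A[3] 3 -> 4, delta = 1
P[k] for k < 3: unchanged (A[3] not included)
P[k] for k >= 3: shift by delta = 1
  P[0] = 15 + 0 = 15
  P[1] = 14 + 0 = 14
  P[2] = 16 + 0 = 16
  P[3] = 19 + 1 = 20
  P[4] = 17 + 1 = 18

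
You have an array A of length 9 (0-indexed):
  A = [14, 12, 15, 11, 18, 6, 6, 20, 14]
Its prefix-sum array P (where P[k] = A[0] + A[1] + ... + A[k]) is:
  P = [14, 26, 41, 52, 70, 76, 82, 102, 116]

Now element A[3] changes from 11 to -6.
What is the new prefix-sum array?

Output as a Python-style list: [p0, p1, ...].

Change: A[3] 11 -> -6, delta = -17
P[k] for k < 3: unchanged (A[3] not included)
P[k] for k >= 3: shift by delta = -17
  P[0] = 14 + 0 = 14
  P[1] = 26 + 0 = 26
  P[2] = 41 + 0 = 41
  P[3] = 52 + -17 = 35
  P[4] = 70 + -17 = 53
  P[5] = 76 + -17 = 59
  P[6] = 82 + -17 = 65
  P[7] = 102 + -17 = 85
  P[8] = 116 + -17 = 99

Answer: [14, 26, 41, 35, 53, 59, 65, 85, 99]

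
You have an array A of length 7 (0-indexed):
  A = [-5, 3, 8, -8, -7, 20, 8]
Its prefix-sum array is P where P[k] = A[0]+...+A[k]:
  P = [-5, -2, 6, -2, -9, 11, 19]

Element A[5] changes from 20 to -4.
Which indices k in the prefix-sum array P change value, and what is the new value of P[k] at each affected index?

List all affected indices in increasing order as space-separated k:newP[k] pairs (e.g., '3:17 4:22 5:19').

P[k] = A[0] + ... + A[k]
P[k] includes A[5] iff k >= 5
Affected indices: 5, 6, ..., 6; delta = -24
  P[5]: 11 + -24 = -13
  P[6]: 19 + -24 = -5

Answer: 5:-13 6:-5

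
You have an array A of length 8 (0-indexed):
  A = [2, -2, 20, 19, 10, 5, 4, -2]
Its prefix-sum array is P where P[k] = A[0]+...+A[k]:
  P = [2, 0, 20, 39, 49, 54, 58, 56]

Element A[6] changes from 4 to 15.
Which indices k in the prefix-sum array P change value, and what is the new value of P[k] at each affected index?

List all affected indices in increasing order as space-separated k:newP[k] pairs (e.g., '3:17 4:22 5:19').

Answer: 6:69 7:67

Derivation:
P[k] = A[0] + ... + A[k]
P[k] includes A[6] iff k >= 6
Affected indices: 6, 7, ..., 7; delta = 11
  P[6]: 58 + 11 = 69
  P[7]: 56 + 11 = 67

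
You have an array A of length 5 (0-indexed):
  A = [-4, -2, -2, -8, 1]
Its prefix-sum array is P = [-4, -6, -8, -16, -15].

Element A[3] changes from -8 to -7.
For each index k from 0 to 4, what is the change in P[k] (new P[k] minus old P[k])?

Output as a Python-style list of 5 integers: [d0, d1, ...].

Answer: [0, 0, 0, 1, 1]

Derivation:
Element change: A[3] -8 -> -7, delta = 1
For k < 3: P[k] unchanged, delta_P[k] = 0
For k >= 3: P[k] shifts by exactly 1
Delta array: [0, 0, 0, 1, 1]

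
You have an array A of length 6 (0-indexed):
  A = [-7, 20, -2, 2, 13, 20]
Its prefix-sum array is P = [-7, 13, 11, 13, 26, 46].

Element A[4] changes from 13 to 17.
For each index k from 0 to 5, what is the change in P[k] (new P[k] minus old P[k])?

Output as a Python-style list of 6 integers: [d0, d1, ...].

Answer: [0, 0, 0, 0, 4, 4]

Derivation:
Element change: A[4] 13 -> 17, delta = 4
For k < 4: P[k] unchanged, delta_P[k] = 0
For k >= 4: P[k] shifts by exactly 4
Delta array: [0, 0, 0, 0, 4, 4]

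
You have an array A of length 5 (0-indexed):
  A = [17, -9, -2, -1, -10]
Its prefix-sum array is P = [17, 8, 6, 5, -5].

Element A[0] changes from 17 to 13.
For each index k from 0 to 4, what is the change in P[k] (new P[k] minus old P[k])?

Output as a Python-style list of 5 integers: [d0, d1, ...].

Answer: [-4, -4, -4, -4, -4]

Derivation:
Element change: A[0] 17 -> 13, delta = -4
For k < 0: P[k] unchanged, delta_P[k] = 0
For k >= 0: P[k] shifts by exactly -4
Delta array: [-4, -4, -4, -4, -4]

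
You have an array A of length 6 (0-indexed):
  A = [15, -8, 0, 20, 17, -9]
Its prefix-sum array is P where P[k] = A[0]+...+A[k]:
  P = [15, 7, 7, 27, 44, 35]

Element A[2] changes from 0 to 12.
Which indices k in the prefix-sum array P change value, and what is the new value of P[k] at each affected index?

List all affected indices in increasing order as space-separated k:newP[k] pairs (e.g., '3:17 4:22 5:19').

P[k] = A[0] + ... + A[k]
P[k] includes A[2] iff k >= 2
Affected indices: 2, 3, ..., 5; delta = 12
  P[2]: 7 + 12 = 19
  P[3]: 27 + 12 = 39
  P[4]: 44 + 12 = 56
  P[5]: 35 + 12 = 47

Answer: 2:19 3:39 4:56 5:47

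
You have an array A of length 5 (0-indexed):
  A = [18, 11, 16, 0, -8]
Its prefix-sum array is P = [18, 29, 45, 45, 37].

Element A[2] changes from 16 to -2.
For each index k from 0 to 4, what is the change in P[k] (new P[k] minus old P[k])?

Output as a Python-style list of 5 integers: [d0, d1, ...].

Element change: A[2] 16 -> -2, delta = -18
For k < 2: P[k] unchanged, delta_P[k] = 0
For k >= 2: P[k] shifts by exactly -18
Delta array: [0, 0, -18, -18, -18]

Answer: [0, 0, -18, -18, -18]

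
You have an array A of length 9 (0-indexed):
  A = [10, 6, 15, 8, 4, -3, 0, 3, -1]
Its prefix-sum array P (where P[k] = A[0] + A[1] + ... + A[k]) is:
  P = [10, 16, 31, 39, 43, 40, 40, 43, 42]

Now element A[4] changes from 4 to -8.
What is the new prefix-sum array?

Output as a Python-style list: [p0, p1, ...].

Answer: [10, 16, 31, 39, 31, 28, 28, 31, 30]

Derivation:
Change: A[4] 4 -> -8, delta = -12
P[k] for k < 4: unchanged (A[4] not included)
P[k] for k >= 4: shift by delta = -12
  P[0] = 10 + 0 = 10
  P[1] = 16 + 0 = 16
  P[2] = 31 + 0 = 31
  P[3] = 39 + 0 = 39
  P[4] = 43 + -12 = 31
  P[5] = 40 + -12 = 28
  P[6] = 40 + -12 = 28
  P[7] = 43 + -12 = 31
  P[8] = 42 + -12 = 30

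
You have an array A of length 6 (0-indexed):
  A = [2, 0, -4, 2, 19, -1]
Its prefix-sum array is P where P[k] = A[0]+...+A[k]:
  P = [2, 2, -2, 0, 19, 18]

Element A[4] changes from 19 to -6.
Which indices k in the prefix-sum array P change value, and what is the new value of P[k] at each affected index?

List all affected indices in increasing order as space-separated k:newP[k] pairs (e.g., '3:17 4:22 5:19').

P[k] = A[0] + ... + A[k]
P[k] includes A[4] iff k >= 4
Affected indices: 4, 5, ..., 5; delta = -25
  P[4]: 19 + -25 = -6
  P[5]: 18 + -25 = -7

Answer: 4:-6 5:-7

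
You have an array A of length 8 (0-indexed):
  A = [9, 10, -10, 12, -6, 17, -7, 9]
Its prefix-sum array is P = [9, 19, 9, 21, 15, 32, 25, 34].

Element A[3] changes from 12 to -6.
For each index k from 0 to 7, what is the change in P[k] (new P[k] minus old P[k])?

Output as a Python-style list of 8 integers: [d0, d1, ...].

Answer: [0, 0, 0, -18, -18, -18, -18, -18]

Derivation:
Element change: A[3] 12 -> -6, delta = -18
For k < 3: P[k] unchanged, delta_P[k] = 0
For k >= 3: P[k] shifts by exactly -18
Delta array: [0, 0, 0, -18, -18, -18, -18, -18]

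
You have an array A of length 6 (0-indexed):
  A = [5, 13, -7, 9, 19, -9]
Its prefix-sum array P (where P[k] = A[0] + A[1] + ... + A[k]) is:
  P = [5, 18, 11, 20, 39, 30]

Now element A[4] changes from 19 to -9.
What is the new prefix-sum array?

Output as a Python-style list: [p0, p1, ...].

Change: A[4] 19 -> -9, delta = -28
P[k] for k < 4: unchanged (A[4] not included)
P[k] for k >= 4: shift by delta = -28
  P[0] = 5 + 0 = 5
  P[1] = 18 + 0 = 18
  P[2] = 11 + 0 = 11
  P[3] = 20 + 0 = 20
  P[4] = 39 + -28 = 11
  P[5] = 30 + -28 = 2

Answer: [5, 18, 11, 20, 11, 2]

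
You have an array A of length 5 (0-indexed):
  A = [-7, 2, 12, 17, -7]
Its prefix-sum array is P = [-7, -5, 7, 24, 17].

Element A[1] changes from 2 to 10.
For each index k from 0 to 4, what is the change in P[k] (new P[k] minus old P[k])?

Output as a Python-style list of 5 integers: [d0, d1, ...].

Element change: A[1] 2 -> 10, delta = 8
For k < 1: P[k] unchanged, delta_P[k] = 0
For k >= 1: P[k] shifts by exactly 8
Delta array: [0, 8, 8, 8, 8]

Answer: [0, 8, 8, 8, 8]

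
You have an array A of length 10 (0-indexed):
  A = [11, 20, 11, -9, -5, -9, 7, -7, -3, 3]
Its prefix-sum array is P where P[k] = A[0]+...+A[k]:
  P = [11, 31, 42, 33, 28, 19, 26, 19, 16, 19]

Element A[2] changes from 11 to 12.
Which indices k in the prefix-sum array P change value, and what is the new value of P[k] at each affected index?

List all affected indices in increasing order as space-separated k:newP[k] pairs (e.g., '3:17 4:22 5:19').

Answer: 2:43 3:34 4:29 5:20 6:27 7:20 8:17 9:20

Derivation:
P[k] = A[0] + ... + A[k]
P[k] includes A[2] iff k >= 2
Affected indices: 2, 3, ..., 9; delta = 1
  P[2]: 42 + 1 = 43
  P[3]: 33 + 1 = 34
  P[4]: 28 + 1 = 29
  P[5]: 19 + 1 = 20
  P[6]: 26 + 1 = 27
  P[7]: 19 + 1 = 20
  P[8]: 16 + 1 = 17
  P[9]: 19 + 1 = 20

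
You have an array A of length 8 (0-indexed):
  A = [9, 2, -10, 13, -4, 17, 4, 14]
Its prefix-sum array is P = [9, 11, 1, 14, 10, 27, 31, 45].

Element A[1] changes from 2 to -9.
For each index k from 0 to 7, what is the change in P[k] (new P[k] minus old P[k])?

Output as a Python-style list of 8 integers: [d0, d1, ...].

Answer: [0, -11, -11, -11, -11, -11, -11, -11]

Derivation:
Element change: A[1] 2 -> -9, delta = -11
For k < 1: P[k] unchanged, delta_P[k] = 0
For k >= 1: P[k] shifts by exactly -11
Delta array: [0, -11, -11, -11, -11, -11, -11, -11]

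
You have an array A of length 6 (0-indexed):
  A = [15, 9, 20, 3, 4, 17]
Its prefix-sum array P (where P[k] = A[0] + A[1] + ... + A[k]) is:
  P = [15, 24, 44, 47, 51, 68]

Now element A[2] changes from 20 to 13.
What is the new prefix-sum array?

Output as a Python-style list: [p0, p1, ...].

Change: A[2] 20 -> 13, delta = -7
P[k] for k < 2: unchanged (A[2] not included)
P[k] for k >= 2: shift by delta = -7
  P[0] = 15 + 0 = 15
  P[1] = 24 + 0 = 24
  P[2] = 44 + -7 = 37
  P[3] = 47 + -7 = 40
  P[4] = 51 + -7 = 44
  P[5] = 68 + -7 = 61

Answer: [15, 24, 37, 40, 44, 61]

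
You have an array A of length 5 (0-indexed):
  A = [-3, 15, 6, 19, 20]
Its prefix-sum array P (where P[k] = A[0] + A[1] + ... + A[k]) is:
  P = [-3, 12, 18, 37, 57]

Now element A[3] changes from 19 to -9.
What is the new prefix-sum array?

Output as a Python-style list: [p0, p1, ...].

Answer: [-3, 12, 18, 9, 29]

Derivation:
Change: A[3] 19 -> -9, delta = -28
P[k] for k < 3: unchanged (A[3] not included)
P[k] for k >= 3: shift by delta = -28
  P[0] = -3 + 0 = -3
  P[1] = 12 + 0 = 12
  P[2] = 18 + 0 = 18
  P[3] = 37 + -28 = 9
  P[4] = 57 + -28 = 29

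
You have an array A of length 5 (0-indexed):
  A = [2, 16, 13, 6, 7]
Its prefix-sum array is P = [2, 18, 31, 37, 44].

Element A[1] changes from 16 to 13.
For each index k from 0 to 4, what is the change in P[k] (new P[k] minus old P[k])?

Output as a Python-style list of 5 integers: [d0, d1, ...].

Answer: [0, -3, -3, -3, -3]

Derivation:
Element change: A[1] 16 -> 13, delta = -3
For k < 1: P[k] unchanged, delta_P[k] = 0
For k >= 1: P[k] shifts by exactly -3
Delta array: [0, -3, -3, -3, -3]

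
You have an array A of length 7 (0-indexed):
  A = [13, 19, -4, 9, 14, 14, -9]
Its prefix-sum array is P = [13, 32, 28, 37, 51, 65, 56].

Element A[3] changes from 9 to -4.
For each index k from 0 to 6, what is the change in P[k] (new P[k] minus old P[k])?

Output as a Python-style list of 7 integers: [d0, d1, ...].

Element change: A[3] 9 -> -4, delta = -13
For k < 3: P[k] unchanged, delta_P[k] = 0
For k >= 3: P[k] shifts by exactly -13
Delta array: [0, 0, 0, -13, -13, -13, -13]

Answer: [0, 0, 0, -13, -13, -13, -13]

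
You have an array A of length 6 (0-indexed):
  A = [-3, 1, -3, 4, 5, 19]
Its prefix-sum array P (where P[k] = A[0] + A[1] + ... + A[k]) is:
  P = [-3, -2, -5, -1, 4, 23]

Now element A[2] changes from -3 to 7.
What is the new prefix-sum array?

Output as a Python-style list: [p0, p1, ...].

Answer: [-3, -2, 5, 9, 14, 33]

Derivation:
Change: A[2] -3 -> 7, delta = 10
P[k] for k < 2: unchanged (A[2] not included)
P[k] for k >= 2: shift by delta = 10
  P[0] = -3 + 0 = -3
  P[1] = -2 + 0 = -2
  P[2] = -5 + 10 = 5
  P[3] = -1 + 10 = 9
  P[4] = 4 + 10 = 14
  P[5] = 23 + 10 = 33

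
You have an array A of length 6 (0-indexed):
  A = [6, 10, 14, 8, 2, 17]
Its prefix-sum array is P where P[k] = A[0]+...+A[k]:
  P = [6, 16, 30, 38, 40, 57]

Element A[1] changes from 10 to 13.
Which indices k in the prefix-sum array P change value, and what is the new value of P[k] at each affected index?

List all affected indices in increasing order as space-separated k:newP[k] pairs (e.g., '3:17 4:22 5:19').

Answer: 1:19 2:33 3:41 4:43 5:60

Derivation:
P[k] = A[0] + ... + A[k]
P[k] includes A[1] iff k >= 1
Affected indices: 1, 2, ..., 5; delta = 3
  P[1]: 16 + 3 = 19
  P[2]: 30 + 3 = 33
  P[3]: 38 + 3 = 41
  P[4]: 40 + 3 = 43
  P[5]: 57 + 3 = 60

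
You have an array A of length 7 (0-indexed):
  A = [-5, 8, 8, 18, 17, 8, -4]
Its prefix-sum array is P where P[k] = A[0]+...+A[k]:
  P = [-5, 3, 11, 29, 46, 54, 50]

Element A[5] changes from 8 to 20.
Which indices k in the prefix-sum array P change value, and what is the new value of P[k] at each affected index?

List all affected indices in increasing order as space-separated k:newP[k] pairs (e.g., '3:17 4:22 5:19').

Answer: 5:66 6:62

Derivation:
P[k] = A[0] + ... + A[k]
P[k] includes A[5] iff k >= 5
Affected indices: 5, 6, ..., 6; delta = 12
  P[5]: 54 + 12 = 66
  P[6]: 50 + 12 = 62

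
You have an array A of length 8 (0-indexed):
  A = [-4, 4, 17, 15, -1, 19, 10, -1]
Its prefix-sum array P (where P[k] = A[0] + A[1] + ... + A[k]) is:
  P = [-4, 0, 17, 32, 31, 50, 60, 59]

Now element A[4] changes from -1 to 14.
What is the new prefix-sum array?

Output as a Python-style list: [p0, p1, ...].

Change: A[4] -1 -> 14, delta = 15
P[k] for k < 4: unchanged (A[4] not included)
P[k] for k >= 4: shift by delta = 15
  P[0] = -4 + 0 = -4
  P[1] = 0 + 0 = 0
  P[2] = 17 + 0 = 17
  P[3] = 32 + 0 = 32
  P[4] = 31 + 15 = 46
  P[5] = 50 + 15 = 65
  P[6] = 60 + 15 = 75
  P[7] = 59 + 15 = 74

Answer: [-4, 0, 17, 32, 46, 65, 75, 74]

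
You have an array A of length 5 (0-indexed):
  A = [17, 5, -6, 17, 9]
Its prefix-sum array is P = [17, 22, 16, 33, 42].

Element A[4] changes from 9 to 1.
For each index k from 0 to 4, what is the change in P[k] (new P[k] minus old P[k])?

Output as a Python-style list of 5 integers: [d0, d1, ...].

Element change: A[4] 9 -> 1, delta = -8
For k < 4: P[k] unchanged, delta_P[k] = 0
For k >= 4: P[k] shifts by exactly -8
Delta array: [0, 0, 0, 0, -8]

Answer: [0, 0, 0, 0, -8]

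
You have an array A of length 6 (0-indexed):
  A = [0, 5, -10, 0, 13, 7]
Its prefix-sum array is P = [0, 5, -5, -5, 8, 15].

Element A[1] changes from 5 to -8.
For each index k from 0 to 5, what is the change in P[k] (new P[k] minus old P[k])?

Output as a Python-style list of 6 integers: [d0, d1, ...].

Element change: A[1] 5 -> -8, delta = -13
For k < 1: P[k] unchanged, delta_P[k] = 0
For k >= 1: P[k] shifts by exactly -13
Delta array: [0, -13, -13, -13, -13, -13]

Answer: [0, -13, -13, -13, -13, -13]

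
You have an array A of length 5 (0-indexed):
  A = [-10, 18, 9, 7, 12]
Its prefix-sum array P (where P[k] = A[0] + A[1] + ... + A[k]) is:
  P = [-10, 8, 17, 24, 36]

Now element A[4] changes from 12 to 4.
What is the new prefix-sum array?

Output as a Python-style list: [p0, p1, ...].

Answer: [-10, 8, 17, 24, 28]

Derivation:
Change: A[4] 12 -> 4, delta = -8
P[k] for k < 4: unchanged (A[4] not included)
P[k] for k >= 4: shift by delta = -8
  P[0] = -10 + 0 = -10
  P[1] = 8 + 0 = 8
  P[2] = 17 + 0 = 17
  P[3] = 24 + 0 = 24
  P[4] = 36 + -8 = 28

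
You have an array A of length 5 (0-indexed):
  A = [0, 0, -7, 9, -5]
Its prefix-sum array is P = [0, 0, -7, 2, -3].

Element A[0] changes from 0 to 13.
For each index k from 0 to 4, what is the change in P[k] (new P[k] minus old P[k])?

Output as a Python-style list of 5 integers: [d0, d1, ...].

Element change: A[0] 0 -> 13, delta = 13
For k < 0: P[k] unchanged, delta_P[k] = 0
For k >= 0: P[k] shifts by exactly 13
Delta array: [13, 13, 13, 13, 13]

Answer: [13, 13, 13, 13, 13]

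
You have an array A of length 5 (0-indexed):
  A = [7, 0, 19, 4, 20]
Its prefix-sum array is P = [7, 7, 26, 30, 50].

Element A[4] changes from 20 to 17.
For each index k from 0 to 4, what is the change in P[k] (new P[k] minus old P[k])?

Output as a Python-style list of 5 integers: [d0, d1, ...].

Answer: [0, 0, 0, 0, -3]

Derivation:
Element change: A[4] 20 -> 17, delta = -3
For k < 4: P[k] unchanged, delta_P[k] = 0
For k >= 4: P[k] shifts by exactly -3
Delta array: [0, 0, 0, 0, -3]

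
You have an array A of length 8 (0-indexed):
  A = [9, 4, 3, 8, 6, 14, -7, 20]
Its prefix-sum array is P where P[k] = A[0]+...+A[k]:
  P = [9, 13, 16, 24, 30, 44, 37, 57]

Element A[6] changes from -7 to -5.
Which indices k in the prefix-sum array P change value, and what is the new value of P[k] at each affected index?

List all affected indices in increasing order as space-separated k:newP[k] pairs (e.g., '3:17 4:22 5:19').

Answer: 6:39 7:59

Derivation:
P[k] = A[0] + ... + A[k]
P[k] includes A[6] iff k >= 6
Affected indices: 6, 7, ..., 7; delta = 2
  P[6]: 37 + 2 = 39
  P[7]: 57 + 2 = 59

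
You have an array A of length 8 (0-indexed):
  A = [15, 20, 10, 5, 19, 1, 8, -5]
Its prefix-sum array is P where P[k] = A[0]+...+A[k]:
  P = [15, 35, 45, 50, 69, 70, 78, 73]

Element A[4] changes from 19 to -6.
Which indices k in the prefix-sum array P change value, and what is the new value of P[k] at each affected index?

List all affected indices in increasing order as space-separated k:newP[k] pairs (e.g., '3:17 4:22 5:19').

P[k] = A[0] + ... + A[k]
P[k] includes A[4] iff k >= 4
Affected indices: 4, 5, ..., 7; delta = -25
  P[4]: 69 + -25 = 44
  P[5]: 70 + -25 = 45
  P[6]: 78 + -25 = 53
  P[7]: 73 + -25 = 48

Answer: 4:44 5:45 6:53 7:48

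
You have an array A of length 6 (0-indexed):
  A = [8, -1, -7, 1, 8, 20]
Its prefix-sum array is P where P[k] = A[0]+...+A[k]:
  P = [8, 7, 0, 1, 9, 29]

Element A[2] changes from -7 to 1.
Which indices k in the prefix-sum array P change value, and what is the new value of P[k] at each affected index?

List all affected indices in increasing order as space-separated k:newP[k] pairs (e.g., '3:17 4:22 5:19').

Answer: 2:8 3:9 4:17 5:37

Derivation:
P[k] = A[0] + ... + A[k]
P[k] includes A[2] iff k >= 2
Affected indices: 2, 3, ..., 5; delta = 8
  P[2]: 0 + 8 = 8
  P[3]: 1 + 8 = 9
  P[4]: 9 + 8 = 17
  P[5]: 29 + 8 = 37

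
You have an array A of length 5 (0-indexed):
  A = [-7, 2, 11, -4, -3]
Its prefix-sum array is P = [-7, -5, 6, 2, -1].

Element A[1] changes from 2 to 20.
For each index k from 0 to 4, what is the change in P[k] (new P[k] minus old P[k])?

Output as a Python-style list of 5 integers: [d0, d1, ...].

Element change: A[1] 2 -> 20, delta = 18
For k < 1: P[k] unchanged, delta_P[k] = 0
For k >= 1: P[k] shifts by exactly 18
Delta array: [0, 18, 18, 18, 18]

Answer: [0, 18, 18, 18, 18]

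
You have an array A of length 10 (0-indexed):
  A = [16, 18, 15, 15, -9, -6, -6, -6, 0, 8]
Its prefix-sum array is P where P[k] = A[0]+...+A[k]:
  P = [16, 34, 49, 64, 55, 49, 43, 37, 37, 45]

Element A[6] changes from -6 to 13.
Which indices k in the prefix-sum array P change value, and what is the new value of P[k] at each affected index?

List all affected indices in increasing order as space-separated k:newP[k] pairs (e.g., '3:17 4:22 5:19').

P[k] = A[0] + ... + A[k]
P[k] includes A[6] iff k >= 6
Affected indices: 6, 7, ..., 9; delta = 19
  P[6]: 43 + 19 = 62
  P[7]: 37 + 19 = 56
  P[8]: 37 + 19 = 56
  P[9]: 45 + 19 = 64

Answer: 6:62 7:56 8:56 9:64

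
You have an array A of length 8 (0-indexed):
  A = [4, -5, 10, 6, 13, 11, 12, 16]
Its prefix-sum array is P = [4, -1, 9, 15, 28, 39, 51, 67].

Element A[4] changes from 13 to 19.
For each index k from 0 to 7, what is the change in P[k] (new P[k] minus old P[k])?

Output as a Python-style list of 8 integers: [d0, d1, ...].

Element change: A[4] 13 -> 19, delta = 6
For k < 4: P[k] unchanged, delta_P[k] = 0
For k >= 4: P[k] shifts by exactly 6
Delta array: [0, 0, 0, 0, 6, 6, 6, 6]

Answer: [0, 0, 0, 0, 6, 6, 6, 6]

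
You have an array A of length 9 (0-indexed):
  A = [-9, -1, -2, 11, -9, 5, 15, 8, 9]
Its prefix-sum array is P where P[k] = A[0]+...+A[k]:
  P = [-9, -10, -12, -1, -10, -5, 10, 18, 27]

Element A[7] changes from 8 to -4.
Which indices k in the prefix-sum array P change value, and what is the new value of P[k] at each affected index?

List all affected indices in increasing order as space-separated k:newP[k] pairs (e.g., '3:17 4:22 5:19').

Answer: 7:6 8:15

Derivation:
P[k] = A[0] + ... + A[k]
P[k] includes A[7] iff k >= 7
Affected indices: 7, 8, ..., 8; delta = -12
  P[7]: 18 + -12 = 6
  P[8]: 27 + -12 = 15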